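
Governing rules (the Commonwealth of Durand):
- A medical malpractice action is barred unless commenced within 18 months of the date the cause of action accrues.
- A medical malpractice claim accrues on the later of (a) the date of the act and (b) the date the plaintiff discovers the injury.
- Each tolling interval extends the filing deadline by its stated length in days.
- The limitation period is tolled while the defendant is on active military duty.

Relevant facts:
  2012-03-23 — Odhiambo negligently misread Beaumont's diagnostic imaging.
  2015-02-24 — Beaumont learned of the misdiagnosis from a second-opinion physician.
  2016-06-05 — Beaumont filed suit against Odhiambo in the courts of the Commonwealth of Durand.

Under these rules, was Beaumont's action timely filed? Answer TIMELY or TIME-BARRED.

The claim accrued on 2015-02-24 — the later of the 2012-03-23 act and the 2015-02-24 discovery.
The untolled deadline — 18 months after 2015-02-24 — is 2016-08-24.
The 2016-06-05 filing precedes the 2016-08-24 deadline; the claim is timely.

TIMELY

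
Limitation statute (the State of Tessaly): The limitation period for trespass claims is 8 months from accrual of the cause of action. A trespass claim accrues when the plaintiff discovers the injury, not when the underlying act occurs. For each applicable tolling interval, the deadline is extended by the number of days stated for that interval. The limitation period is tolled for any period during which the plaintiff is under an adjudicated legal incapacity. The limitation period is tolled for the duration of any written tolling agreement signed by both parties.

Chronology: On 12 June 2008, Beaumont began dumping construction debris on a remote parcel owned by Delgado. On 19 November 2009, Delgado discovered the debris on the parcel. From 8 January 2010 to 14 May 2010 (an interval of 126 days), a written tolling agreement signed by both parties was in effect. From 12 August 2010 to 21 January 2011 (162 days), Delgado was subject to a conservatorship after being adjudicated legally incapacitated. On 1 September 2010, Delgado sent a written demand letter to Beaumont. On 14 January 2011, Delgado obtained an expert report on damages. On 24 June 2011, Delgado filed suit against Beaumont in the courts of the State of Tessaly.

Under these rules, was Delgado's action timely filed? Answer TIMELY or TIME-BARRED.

TIME-BARRED

Accrual is tied to discovery, so the period began on 19 November 2009 rather than on 12 June 2008 when the act occurred.
Adding the 8 months base period to 19 November 2009 gives a deadline of 19 July 2010, before any tolling.
The period was tolled for 126 days by the written tolling agreement (8 January 2010 to 14 May 2010), pushing the deadline to 22 November 2010.
The period was tolled for 162 days by the plaintiff's legal incapacity (12 August 2010 to 21 January 2011), pushing the deadline to 3 May 2011.
None of the other events listed affects the running of the period under the stated rules.
Filing on 24 June 2011 missed the 3 May 2011 deadline — the action is time-barred.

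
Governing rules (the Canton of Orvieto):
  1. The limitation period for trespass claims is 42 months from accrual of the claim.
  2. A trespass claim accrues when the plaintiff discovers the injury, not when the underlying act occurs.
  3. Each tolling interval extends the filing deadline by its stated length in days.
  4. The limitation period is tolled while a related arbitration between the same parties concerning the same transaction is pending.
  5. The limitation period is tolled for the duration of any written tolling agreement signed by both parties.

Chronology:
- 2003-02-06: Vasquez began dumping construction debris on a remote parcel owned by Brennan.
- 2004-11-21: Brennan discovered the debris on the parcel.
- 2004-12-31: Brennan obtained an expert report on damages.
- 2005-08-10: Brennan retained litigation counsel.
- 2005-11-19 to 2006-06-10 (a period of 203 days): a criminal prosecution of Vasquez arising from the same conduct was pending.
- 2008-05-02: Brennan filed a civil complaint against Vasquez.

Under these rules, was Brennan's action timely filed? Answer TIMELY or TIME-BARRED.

TIMELY

Under the discovery rule, the claim accrued on 2004-11-21, when Brennan discovered the injury — not on the 2003-02-06 date of the underlying act.
The untolled deadline — 42 months after 2004-11-21 — is 2008-05-21.
No stated provision tolls the period for a criminal prosecution, so the interval from 2005-11-19 to 2006-06-10 has no effect on the deadline.
Nothing else in the chronology tolls or restarts the period.
The 2008-05-02 filing precedes the 2008-05-21 deadline; the claim is timely.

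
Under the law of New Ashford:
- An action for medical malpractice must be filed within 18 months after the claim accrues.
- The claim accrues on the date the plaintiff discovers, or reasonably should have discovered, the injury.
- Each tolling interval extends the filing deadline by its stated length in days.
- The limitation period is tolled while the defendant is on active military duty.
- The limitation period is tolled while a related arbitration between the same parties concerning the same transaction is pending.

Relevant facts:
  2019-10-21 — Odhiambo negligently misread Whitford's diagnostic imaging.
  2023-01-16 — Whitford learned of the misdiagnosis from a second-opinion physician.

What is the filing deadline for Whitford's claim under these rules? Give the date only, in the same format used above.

2024-07-16

Under the discovery rule, the claim accrued on 2023-01-16, when Whitford discovered the injury — not on the 2019-10-21 date of the underlying act.
Adding the 18 months base period to 2023-01-16 gives a deadline of 2024-07-16, before any tolling.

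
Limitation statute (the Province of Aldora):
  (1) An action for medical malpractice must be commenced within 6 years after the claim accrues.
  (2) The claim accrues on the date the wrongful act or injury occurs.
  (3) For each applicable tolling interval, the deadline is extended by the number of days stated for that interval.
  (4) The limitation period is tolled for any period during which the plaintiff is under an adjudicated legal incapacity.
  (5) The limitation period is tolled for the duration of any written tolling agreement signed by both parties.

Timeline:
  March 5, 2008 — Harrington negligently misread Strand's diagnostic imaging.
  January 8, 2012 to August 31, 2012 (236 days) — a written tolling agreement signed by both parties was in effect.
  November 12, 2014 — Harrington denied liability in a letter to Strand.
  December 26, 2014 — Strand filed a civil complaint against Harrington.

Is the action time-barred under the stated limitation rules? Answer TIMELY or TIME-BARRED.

TIME-BARRED

The claim accrued on March 5, 2008, when the wrongful act occurred.
Adding the 6 years base period to March 5, 2008 gives a deadline of March 5, 2014, before any tolling.
The period was tolled for 236 days by the written tolling agreement (January 8, 2012 to August 31, 2012), pushing the deadline to October 27, 2014.
Nothing else in the chronology tolls or restarts the period.
The December 26, 2014 filing falls after the October 27, 2014 deadline; the claim is time-barred.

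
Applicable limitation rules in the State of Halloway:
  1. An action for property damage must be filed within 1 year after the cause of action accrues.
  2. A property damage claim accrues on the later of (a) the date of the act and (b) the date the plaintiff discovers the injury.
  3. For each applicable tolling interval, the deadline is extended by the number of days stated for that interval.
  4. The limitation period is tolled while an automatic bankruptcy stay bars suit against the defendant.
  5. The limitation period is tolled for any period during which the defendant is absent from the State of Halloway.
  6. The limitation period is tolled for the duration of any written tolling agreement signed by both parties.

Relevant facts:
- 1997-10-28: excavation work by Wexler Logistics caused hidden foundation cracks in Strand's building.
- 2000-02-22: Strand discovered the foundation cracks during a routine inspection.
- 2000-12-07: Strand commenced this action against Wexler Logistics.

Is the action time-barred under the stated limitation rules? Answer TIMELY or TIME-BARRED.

TIMELY

Taking the later of the act (1997-10-28) and discovery (2000-02-22), the claim accrued on 2000-02-22.
The untolled deadline — 1 year after 2000-02-22 — is 2001-02-22.
The 2000-12-07 filing precedes the 2001-02-22 deadline; the claim is timely.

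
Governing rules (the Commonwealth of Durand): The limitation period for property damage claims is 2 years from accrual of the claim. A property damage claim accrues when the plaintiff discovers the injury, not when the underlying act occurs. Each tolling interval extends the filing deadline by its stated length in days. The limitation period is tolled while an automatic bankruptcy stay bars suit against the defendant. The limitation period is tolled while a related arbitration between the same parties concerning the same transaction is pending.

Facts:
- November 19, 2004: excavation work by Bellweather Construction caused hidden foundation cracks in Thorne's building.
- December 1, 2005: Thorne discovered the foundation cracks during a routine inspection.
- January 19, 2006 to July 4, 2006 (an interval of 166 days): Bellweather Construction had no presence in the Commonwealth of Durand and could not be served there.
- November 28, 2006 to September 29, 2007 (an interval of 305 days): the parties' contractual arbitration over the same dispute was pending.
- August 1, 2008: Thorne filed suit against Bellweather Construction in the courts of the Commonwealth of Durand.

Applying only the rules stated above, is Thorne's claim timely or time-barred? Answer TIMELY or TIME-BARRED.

TIMELY

Under the discovery rule, the claim accrued on December 1, 2005, when Thorne discovered the injury — not on the November 19, 2004 date of the underlying act.
2 years from December 1, 2005 is December 1, 2007.
Because the pending related arbitration ran from November 28, 2006 to September 29, 2007, the deadline is extended by 305 days to October 1, 2008.
Although the defendant's absence ran from January 19, 2006 to July 4, 2006, the stated rules do not make that a tolling event, so it is disregarded.
The August 1, 2008 filing precedes the October 1, 2008 deadline; the claim is timely.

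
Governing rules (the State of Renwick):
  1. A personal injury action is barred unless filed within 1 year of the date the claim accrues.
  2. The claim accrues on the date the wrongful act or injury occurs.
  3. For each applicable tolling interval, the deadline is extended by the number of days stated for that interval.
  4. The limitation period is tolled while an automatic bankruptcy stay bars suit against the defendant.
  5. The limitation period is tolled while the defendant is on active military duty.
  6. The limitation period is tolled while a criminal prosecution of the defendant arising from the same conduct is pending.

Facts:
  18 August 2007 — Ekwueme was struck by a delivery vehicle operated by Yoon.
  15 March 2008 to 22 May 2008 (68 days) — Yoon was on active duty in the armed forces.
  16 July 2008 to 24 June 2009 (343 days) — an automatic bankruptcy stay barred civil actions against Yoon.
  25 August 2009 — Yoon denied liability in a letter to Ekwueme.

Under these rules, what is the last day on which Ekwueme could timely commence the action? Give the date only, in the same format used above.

3 October 2009

The limitation period began to run on 18 August 2007.
Adding the 1 year base period to 18 August 2007 gives a deadline of 18 August 2008, before any tolling.
The defendant's active military service from 15 March 2008 to 22 May 2008 tolled the period for 68 days, extending the deadline to 25 October 2008.
The period was tolled for 343 days by the automatic bankruptcy stay (16 July 2008 to 24 June 2009), pushing the deadline to 3 October 2009.
Nothing else in the chronology tolls or restarts the period.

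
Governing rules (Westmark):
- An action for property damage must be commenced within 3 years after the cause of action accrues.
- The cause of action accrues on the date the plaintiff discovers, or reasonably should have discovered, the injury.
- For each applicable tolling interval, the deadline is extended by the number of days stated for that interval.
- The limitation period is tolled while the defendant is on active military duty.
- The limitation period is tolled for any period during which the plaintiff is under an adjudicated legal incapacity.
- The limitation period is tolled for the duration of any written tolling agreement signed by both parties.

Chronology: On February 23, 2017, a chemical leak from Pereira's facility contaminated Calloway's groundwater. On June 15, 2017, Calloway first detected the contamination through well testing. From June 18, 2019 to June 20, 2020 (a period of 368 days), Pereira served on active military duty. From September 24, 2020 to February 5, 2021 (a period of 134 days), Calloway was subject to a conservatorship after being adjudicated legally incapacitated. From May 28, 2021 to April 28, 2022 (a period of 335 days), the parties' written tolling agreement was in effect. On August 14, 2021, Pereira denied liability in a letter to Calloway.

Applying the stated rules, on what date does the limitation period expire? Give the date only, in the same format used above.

Under the discovery rule, the claim accrued on June 15, 2017, when Calloway discovered the injury — not on the February 23, 2017 date of the underlying act.
Adding the 3 years base period to June 15, 2017 gives a deadline of June 15, 2020, before any tolling.
The period was tolled for 368 days by the defendant's active military service (June 18, 2019 to June 20, 2020), pushing the deadline to June 18, 2021.
The plaintiff's legal incapacity from September 24, 2020 to February 5, 2021 tolled the period for 134 days, extending the deadline to October 30, 2021.
Because the written tolling agreement ran from May 28, 2021 to April 28, 2022, the deadline is extended by 335 days to September 30, 2022.
Nothing else in the chronology tolls or restarts the period.

September 30, 2022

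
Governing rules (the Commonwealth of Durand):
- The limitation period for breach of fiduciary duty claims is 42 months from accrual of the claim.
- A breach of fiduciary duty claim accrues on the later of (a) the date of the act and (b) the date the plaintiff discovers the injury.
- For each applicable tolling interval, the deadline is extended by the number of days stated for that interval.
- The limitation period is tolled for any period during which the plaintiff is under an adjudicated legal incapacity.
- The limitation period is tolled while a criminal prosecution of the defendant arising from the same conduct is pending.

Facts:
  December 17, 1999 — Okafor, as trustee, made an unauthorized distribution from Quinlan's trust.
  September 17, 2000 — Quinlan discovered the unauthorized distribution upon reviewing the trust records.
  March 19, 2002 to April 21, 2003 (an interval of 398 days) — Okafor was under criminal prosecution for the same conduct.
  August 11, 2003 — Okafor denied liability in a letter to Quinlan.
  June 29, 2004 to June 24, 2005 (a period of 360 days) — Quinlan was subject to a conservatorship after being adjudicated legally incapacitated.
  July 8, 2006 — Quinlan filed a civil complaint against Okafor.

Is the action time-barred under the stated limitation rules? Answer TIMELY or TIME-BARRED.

The claim accrued on September 17, 2000 — the later of the December 17, 1999 act and the September 17, 2000 discovery.
42 months from September 17, 2000 is March 17, 2004.
The pending criminal prosecution from March 19, 2002 to April 21, 2003 tolled the period for 398 days, extending the deadline to April 19, 2005.
The plaintiff's legal incapacity from June 29, 2004 to June 24, 2005 tolled the period for 360 days, extending the deadline to April 14, 2006.
Nothing else in the chronology tolls or restarts the period.
The July 8, 2006 filing falls after the April 14, 2006 deadline; the claim is time-barred.

TIME-BARRED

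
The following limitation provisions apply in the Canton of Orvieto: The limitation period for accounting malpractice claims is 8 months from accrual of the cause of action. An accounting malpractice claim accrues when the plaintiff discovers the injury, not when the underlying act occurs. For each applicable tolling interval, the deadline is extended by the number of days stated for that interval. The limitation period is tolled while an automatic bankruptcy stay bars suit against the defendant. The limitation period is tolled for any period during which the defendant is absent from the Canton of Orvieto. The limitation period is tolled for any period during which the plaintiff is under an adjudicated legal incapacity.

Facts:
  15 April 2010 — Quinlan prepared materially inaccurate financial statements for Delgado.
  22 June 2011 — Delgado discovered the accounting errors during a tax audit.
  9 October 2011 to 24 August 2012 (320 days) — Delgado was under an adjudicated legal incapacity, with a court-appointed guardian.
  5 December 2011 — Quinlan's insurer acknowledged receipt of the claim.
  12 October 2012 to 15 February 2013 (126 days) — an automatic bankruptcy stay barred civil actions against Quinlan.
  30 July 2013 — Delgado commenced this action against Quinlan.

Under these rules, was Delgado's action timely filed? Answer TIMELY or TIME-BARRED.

The claim did not accrue until Delgado discovered the injury on 22 June 2011; the 15 April 2010 act date does not start the clock under the stated rule.
8 months from 22 June 2011 is 22 February 2012.
The period was tolled for 320 days by the plaintiff's legal incapacity (9 October 2011 to 24 August 2012), pushing the deadline to 7 January 2013.
The automatic bankruptcy stay from 12 October 2012 to 15 February 2013 tolled the period for 126 days, extending the deadline to 13 May 2013.
The other events in the timeline have no effect on the limitation period under the stated rules.
The 30 July 2013 filing falls after the 13 May 2013 deadline; the claim is time-barred.

TIME-BARRED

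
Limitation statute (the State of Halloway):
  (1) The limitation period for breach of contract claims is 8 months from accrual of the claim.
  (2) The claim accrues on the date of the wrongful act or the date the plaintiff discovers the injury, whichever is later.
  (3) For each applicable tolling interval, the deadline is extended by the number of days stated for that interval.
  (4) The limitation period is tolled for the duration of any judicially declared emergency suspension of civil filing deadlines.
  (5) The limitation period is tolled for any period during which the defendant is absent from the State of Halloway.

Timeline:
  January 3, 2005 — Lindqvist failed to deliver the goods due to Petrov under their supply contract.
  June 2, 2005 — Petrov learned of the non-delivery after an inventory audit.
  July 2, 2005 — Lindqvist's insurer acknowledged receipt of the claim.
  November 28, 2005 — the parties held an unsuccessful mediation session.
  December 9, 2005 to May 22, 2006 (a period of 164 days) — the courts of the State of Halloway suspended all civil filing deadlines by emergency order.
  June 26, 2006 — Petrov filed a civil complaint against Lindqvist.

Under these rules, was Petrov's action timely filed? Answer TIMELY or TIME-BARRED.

Taking the later of the act (January 3, 2005) and discovery (June 2, 2005), the claim accrued on June 2, 2005.
The untolled deadline — 8 months after June 2, 2005 — is February 2, 2006.
The period was tolled for 164 days by the emergency suspension of filing deadlines (December 9, 2005 to May 22, 2006), pushing the deadline to July 16, 2006.
The other events in the timeline have no effect on the limitation period under the stated rules.
Filing on June 26, 2006 beat the July 16, 2006 deadline — the action is timely.

TIMELY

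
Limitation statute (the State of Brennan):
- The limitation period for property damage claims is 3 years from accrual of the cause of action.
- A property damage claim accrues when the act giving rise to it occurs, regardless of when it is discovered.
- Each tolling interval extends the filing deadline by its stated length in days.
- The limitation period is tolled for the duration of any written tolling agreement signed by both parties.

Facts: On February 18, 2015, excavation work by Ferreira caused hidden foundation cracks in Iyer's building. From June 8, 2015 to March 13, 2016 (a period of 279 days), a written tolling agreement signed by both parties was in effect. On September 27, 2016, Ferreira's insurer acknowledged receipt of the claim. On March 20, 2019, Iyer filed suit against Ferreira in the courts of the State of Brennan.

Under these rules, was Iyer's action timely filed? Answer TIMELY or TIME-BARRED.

The limitation period began to run on February 18, 2015.
The untolled deadline — 3 years after February 18, 2015 — is February 18, 2018.
The written tolling agreement from June 8, 2015 to March 13, 2016 tolled the period for 279 days, extending the deadline to November 24, 2018.
The other events in the timeline have no effect on the limitation period under the stated rules.
Iyer filed on March 20, 2019, after the November 24, 2018 deadline, so the action is time-barred.

TIME-BARRED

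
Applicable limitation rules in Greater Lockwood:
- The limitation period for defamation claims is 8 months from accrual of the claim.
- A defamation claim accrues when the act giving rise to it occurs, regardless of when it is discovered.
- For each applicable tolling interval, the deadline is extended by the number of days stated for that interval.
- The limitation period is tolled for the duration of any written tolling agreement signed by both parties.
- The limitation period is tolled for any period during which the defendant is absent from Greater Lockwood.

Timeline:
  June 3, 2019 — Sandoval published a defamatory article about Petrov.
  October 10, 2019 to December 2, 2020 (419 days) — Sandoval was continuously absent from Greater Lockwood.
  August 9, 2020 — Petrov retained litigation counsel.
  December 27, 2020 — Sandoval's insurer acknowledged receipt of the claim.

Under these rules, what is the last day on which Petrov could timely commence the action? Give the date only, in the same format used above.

March 28, 2021

The claim accrued on June 3, 2019, the date of the act.
8 months from June 3, 2019 is February 3, 2020.
The defendant's absence from the jurisdiction from October 10, 2019 to December 2, 2020 tolled the period for 419 days, extending the deadline to March 28, 2021.
Nothing else in the chronology tolls or restarts the period.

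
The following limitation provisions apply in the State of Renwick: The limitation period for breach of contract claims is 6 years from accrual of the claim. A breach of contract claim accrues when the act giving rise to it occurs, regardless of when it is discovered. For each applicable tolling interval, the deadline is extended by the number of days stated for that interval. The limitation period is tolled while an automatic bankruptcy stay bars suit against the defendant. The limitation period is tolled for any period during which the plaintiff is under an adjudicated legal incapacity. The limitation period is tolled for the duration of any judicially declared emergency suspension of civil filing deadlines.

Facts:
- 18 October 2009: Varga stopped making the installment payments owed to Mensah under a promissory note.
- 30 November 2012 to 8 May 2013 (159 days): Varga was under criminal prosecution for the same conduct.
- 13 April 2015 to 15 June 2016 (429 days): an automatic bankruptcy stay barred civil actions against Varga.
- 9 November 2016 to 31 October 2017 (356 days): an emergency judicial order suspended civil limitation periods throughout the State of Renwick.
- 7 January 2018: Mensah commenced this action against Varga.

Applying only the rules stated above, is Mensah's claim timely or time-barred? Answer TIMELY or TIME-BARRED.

The claim accrued on 18 October 2009, when the wrongful act occurred.
6 years from 18 October 2009 is 18 October 2015.
Because the automatic bankruptcy stay ran from 13 April 2015 to 15 June 2016, the deadline is extended by 429 days to 20 December 2016.
Because the emergency suspension of filing deadlines ran from 9 November 2016 to 31 October 2017, the deadline is extended by 356 days to 11 December 2017.
The pending criminal prosecution from 30 November 2012 to 8 May 2013 does not toll the period, because no stated rule makes a criminal prosecution a tolling event.
Filing on 7 January 2018 missed the 11 December 2017 deadline — the action is time-barred.

TIME-BARRED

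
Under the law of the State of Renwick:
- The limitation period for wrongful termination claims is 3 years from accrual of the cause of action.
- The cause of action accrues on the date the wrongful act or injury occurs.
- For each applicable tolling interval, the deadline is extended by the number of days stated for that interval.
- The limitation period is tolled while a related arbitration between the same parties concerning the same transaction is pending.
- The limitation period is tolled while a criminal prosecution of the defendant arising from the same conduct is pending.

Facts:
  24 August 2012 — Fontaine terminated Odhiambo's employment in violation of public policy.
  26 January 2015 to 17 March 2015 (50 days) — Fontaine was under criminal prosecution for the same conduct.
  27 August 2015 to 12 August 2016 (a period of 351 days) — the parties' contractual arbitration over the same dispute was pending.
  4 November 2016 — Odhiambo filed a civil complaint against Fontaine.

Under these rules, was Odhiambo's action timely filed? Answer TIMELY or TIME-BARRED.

TIME-BARRED

The cause of action accrued on 24 August 2012, the date of the act.
The untolled deadline — 3 years after 24 August 2012 — is 24 August 2015.
The period was tolled for 50 days by the pending criminal prosecution (26 January 2015 to 17 March 2015), pushing the deadline to 13 October 2015.
Because the pending related arbitration ran from 27 August 2015 to 12 August 2016, the deadline is extended by 351 days to 28 September 2016.
Odhiambo filed on 4 November 2016, after the 28 September 2016 deadline, so the action is time-barred.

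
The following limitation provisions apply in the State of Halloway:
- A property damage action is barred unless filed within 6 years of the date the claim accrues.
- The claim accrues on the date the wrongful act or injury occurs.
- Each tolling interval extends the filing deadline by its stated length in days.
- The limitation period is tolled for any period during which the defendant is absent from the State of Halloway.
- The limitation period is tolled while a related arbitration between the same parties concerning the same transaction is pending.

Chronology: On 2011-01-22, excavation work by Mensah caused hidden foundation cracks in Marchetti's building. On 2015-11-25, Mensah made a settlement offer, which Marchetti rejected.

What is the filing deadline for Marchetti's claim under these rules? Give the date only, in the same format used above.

2017-01-22

The claim accrued on 2011-01-22, when the wrongful act occurred.
6 years from 2011-01-22 is 2017-01-22.
Nothing else in the chronology tolls or restarts the period.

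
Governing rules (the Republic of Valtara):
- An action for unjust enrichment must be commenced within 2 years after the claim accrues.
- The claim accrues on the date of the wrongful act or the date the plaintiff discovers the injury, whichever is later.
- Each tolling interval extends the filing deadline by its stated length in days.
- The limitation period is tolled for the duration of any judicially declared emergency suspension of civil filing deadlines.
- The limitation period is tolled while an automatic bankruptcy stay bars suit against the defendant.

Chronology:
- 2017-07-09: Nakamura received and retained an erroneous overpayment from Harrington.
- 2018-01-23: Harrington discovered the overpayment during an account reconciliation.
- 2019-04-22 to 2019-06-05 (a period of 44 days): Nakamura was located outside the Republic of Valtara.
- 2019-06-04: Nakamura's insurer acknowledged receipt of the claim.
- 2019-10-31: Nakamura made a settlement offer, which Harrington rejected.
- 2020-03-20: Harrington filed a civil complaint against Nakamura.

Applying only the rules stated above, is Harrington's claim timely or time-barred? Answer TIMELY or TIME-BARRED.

Because discovery on 2018-01-23 post-dates the 2017-07-09 act, accrual under the later-of rule falls on 2018-01-23.
The untolled deadline — 2 years after 2018-01-23 — is 2020-01-23.
The defendant's absence from the jurisdiction from 2019-04-22 to 2019-06-05 does not toll the period, because no stated rule makes the defendant's absence a tolling event.
None of the other events listed affects the running of the period under the stated rules.
The 2020-03-20 filing falls after the 2020-01-23 deadline; the claim is time-barred.

TIME-BARRED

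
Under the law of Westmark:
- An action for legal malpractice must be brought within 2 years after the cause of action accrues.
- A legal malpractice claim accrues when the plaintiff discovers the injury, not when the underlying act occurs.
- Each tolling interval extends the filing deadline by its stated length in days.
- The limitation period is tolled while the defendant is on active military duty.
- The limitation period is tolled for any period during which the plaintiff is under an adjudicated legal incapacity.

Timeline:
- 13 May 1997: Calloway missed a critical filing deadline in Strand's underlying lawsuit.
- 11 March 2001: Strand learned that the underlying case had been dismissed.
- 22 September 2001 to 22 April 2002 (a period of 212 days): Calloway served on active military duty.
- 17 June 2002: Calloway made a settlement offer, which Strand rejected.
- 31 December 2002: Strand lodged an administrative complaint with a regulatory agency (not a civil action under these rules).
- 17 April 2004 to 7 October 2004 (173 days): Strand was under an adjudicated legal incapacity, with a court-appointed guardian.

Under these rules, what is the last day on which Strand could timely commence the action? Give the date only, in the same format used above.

Accrual is tied to discovery, so the period began on 11 March 2001 rather than on 13 May 1997 when the act occurred.
Adding the 2 years base period to 11 March 2001 gives a deadline of 11 March 2003, before any tolling.
The defendant's active military service from 22 September 2001 to 22 April 2002 tolled the period for 212 days, extending the deadline to 9 October 2003.
The plaintiff's legal incapacity from 17 April 2004 to 7 October 2004 began after the period had already run on 9 October 2003, so it has no tolling effect.
None of the other events listed affects the running of the period under the stated rules.

9 October 2003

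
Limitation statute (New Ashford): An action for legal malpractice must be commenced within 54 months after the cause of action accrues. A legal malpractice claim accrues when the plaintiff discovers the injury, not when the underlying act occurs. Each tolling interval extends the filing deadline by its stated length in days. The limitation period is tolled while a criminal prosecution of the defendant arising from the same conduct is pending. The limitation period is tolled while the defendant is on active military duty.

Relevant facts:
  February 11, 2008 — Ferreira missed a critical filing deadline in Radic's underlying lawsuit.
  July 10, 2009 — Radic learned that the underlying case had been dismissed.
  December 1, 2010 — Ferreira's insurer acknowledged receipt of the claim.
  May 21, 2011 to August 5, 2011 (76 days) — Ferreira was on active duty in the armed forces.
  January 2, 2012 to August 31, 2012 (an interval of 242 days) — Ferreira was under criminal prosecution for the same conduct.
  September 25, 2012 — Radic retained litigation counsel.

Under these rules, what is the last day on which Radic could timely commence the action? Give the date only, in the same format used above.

November 24, 2014

Accrual is tied to discovery, so the period began on July 10, 2009 rather than on February 11, 2008 when the act occurred.
The untolled deadline — 54 months after July 10, 2009 — is January 10, 2014.
The defendant's active military service from May 21, 2011 to August 5, 2011 tolled the period for 76 days, extending the deadline to March 27, 2014.
The pending criminal prosecution from January 2, 2012 to August 31, 2012 tolled the period for 242 days, extending the deadline to November 24, 2014.
Nothing else in the chronology tolls or restarts the period.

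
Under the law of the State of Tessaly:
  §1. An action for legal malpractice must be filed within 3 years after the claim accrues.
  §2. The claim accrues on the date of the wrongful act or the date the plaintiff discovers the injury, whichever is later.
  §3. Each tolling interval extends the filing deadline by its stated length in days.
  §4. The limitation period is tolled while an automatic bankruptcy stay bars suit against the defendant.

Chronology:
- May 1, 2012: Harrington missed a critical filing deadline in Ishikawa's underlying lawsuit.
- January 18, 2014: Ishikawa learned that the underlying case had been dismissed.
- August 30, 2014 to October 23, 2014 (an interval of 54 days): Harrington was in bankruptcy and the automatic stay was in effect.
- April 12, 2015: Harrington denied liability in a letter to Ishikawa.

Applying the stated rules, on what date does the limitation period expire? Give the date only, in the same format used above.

Taking the later of the act (May 1, 2012) and discovery (January 18, 2014), the claim accrued on January 18, 2014.
The untolled deadline — 3 years after January 18, 2014 — is January 18, 2017.
The automatic bankruptcy stay from August 30, 2014 to October 23, 2014 tolled the period for 54 days, extending the deadline to March 13, 2017.
The other events in the timeline have no effect on the limitation period under the stated rules.

March 13, 2017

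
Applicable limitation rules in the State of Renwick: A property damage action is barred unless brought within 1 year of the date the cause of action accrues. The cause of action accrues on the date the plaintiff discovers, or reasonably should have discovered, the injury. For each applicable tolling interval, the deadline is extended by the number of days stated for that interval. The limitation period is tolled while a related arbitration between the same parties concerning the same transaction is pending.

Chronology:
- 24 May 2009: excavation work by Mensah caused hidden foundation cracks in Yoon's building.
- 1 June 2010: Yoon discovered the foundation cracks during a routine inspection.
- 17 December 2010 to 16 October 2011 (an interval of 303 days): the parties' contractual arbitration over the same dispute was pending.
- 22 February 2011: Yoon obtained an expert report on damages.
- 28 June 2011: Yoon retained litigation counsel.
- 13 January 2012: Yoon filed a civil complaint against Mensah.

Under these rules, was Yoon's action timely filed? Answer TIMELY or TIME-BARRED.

Accrual is tied to discovery, so the period began on 1 June 2010 rather than on 24 May 2009 when the act occurred.
Adding the 1 year base period to 1 June 2010 gives a deadline of 1 June 2011, before any tolling.
The period was tolled for 303 days by the pending related arbitration (17 December 2010 to 16 October 2011), pushing the deadline to 30 March 2012.
The other events in the timeline have no effect on the limitation period under the stated rules.
Yoon filed on 13 January 2012, before the 30 March 2012 deadline, so the action is timely.

TIMELY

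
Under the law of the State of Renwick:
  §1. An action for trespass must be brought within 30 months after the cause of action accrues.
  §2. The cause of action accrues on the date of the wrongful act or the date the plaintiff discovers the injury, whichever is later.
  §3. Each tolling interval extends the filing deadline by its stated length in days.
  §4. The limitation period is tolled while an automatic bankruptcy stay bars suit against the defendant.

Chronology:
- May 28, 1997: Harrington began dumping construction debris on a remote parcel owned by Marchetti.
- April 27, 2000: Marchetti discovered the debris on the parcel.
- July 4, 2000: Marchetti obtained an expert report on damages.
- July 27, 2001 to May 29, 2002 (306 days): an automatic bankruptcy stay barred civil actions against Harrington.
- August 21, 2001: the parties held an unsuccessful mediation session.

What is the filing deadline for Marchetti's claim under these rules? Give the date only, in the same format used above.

August 29, 2003

Because discovery on April 27, 2000 post-dates the May 28, 1997 act, accrual under the later-of rule falls on April 27, 2000.
The untolled deadline — 30 months after April 27, 2000 — is October 27, 2002.
Because the automatic bankruptcy stay ran from July 27, 2001 to May 29, 2002, the deadline is extended by 306 days to August 29, 2003.
None of the other events listed affects the running of the period under the stated rules.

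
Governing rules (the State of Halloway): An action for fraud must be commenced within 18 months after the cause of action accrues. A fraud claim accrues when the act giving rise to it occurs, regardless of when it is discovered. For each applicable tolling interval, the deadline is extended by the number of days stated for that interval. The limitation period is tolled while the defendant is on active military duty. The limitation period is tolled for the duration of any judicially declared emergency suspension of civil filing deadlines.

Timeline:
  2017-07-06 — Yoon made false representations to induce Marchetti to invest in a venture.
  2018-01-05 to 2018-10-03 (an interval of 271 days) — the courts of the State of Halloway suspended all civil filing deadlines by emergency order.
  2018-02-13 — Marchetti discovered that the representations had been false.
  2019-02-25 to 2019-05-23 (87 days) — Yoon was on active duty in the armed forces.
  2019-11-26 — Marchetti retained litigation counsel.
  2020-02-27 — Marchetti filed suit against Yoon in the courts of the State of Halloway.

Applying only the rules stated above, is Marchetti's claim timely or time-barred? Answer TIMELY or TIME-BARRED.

Accrual is governed by the date of the act, so the period began to run on 2017-07-06; the later discovery on 2018-02-13 is irrelevant under the stated rule.
18 months from 2017-07-06 is 2019-01-06.
The emergency suspension of filing deadlines from 2018-01-05 to 2018-10-03 tolled the period for 271 days, extending the deadline to 2019-10-04.
Because the defendant's active military service ran from 2019-02-25 to 2019-05-23, the deadline is extended by 87 days to 2019-12-30.
None of the other events listed affects the running of the period under the stated rules.
The 2020-02-27 filing falls after the 2019-12-30 deadline; the claim is time-barred.

TIME-BARRED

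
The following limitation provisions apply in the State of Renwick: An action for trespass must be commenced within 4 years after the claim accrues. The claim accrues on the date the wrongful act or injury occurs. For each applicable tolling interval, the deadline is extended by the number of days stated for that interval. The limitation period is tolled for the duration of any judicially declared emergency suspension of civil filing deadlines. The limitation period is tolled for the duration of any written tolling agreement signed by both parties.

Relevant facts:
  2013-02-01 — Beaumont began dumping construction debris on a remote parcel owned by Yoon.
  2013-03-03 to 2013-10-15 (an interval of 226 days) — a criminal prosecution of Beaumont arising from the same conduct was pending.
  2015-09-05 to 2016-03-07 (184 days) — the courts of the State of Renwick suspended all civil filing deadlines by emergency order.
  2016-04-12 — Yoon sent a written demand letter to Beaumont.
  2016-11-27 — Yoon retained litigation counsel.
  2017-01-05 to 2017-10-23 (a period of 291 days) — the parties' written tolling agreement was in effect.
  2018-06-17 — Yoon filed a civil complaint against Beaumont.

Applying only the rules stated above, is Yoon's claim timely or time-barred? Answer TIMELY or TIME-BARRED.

The limitation period began to run on 2013-02-01.
The untolled deadline — 4 years after 2013-02-01 — is 2017-02-01.
The emergency suspension of filing deadlines from 2015-09-05 to 2016-03-07 tolled the period for 184 days, extending the deadline to 2017-08-04.
Because the written tolling agreement ran from 2017-01-05 to 2017-10-23, the deadline is extended by 291 days to 2018-05-22.
No stated provision tolls the period for a criminal prosecution, so the interval from 2013-03-03 to 2013-10-15 has no effect on the deadline.
None of the other events listed affects the running of the period under the stated rules.
Yoon filed on 2018-06-17, after the 2018-05-22 deadline, so the action is time-barred.

TIME-BARRED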